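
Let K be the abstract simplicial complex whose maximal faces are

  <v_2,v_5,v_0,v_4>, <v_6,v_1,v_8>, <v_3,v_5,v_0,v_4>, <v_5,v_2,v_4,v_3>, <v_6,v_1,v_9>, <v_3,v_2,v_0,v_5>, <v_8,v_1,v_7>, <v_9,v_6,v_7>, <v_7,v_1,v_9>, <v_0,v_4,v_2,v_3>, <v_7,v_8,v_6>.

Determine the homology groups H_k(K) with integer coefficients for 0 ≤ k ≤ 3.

H_0 ≅ Z^2,  H_1 = 0,  H_2 ≅ Z,  H_3 ≅ Z.

Take the total order v_0 < v_1 < v_2 < v_3 < v_4 < v_5 < v_6 < v_7 < v_8 < v_9 on the vertex set. Then K (dimension 3) consists of the simplices:

  0-simplices (10): [v_0], [v_1], [v_2], [v_3], [v_4], [v_5], [v_6], [v_7], [v_8], [v_9]
  1-simplices (19): (19 of them)
  2-simplices (16): (16 of them)
  3-simplices (5): [v_0,v_2,v_3,v_4], [v_0,v_2,v_3,v_5], [v_0,v_2,v_4,v_5], [v_0,v_3,v_4,v_5], [v_2,v_3,v_4,v_5]

Hence C_0 ≅ Z^10, C_1 ≅ Z^19, C_2 ≅ Z^16, C_3 ≅ Z^5.

The boundary map ∂_1: C_1 → C_0 maps an edge to its endpoints' difference, ∂[p,q] = q − p.
As a 10×19 matrix over Z this has rank 8, with invariant factors (1,1,1,1,1,1,1,1).

The boundary map ∂_2: C_2 → C_1 sends each 2-simplex [p,q,r] to [q,r] − [p,r] + [p,q]. For instance
  ∂[v_0,v_3,v_5] = [v_3,v_5] − [v_0,v_5] + [v_0,v_3],
  ∂[v_6,v_7,v_8] = [v_7,v_8] − [v_6,v_8] + [v_6,v_7].
As a 19×16 matrix over Z this has rank 11, with invariant factors (1,1,1,1,1,1,1,1,1,1,1).

The boundary map ∂_3: C_3 → C_2 sends each 3-simplex σ to the alternating sum Σ_i (−1)^i (σ with its i-th vertex removed). For instance
  ∂[v_0,v_3,v_4,v_5] = [v_3,v_4,v_5] − [v_0,v_4,v_5] + [v_0,v_3,v_5] − [v_0,v_3,v_4],
  ∂[v_0,v_2,v_3,v_4] = [v_2,v_3,v_4] − [v_0,v_3,v_4] + [v_0,v_2,v_4] − [v_0,v_2,v_3].
As a 16×5 matrix over Z this has rank 4, with invariant factors (1,1,1,1).

Computing H_k = (kernel of ∂_k) / (image of ∂_{k+1}):

  H_0: rank C_0 − rank ∂_1 = 10 − 8 = 2, and the invariant factors of ∂_1 are all 1, so H_0 ≅ Z^2.
  H_1: rank ker ∂_1 − rank ∂_2 = (19 − 8) − 11 = 0, and the invariant factors of ∂_2 are all 1, so H_1 ≅ 0.
  H_2: rank ker ∂_2 − rank ∂_3 = (16 − 11) − 4 = 1, and the invariant factors of ∂_3 are all 1, so H_2 ≅ Z.
  H_3: rank ker ∂_3 − rank ∂_4 = (5 − 4) − 0 = 1, and there is no ∂_4, so H_3 ≅ Z.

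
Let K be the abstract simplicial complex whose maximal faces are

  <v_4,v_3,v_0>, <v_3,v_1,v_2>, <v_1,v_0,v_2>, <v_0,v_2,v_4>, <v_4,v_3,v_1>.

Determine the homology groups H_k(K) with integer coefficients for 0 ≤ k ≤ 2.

Take the total order v_0 < v_1 < v_2 < v_3 < v_4 on the vertex set. Then K (dimension 2) consists of the simplices:

  0-simplices (5): [v_0], [v_1], [v_2], [v_3], [v_4]
  1-simplices (10): [v_0,v_1], [v_0,v_2], [v_0,v_3], [v_0,v_4], [v_1,v_2], [v_1,v_3], [v_1,v_4], [v_2,v_3], [v_2,v_4], [v_3,v_4]
  2-simplices (5): [v_0,v_1,v_2], [v_0,v_2,v_4], [v_0,v_3,v_4], [v_1,v_2,v_3], [v_1,v_3,v_4]

so the chain groups are C_0 ≅ Z^5, C_1 ≅ Z^10, C_2 ≅ Z^5.

Boundary ∂_1: C_1 → C_0 maps an edge to its endpoints' difference, ∂[p,q] = q − p. For instance
  ∂[v_0,v_1] = [v_1] − [v_0].
The resulting 5×10 matrix has rank 4, and its Smith normal form has invariant factors (1,1,1,1).

∂_2: C_2 → C_1 sends each 2-simplex [p,q,r] to [q,r] − [p,r] + [p,q]. For instance
  ∂[v_1,v_2,v_3] = [v_2,v_3] − [v_1,v_3] + [v_1,v_2],
  ∂[v_1,v_3,v_4] = [v_3,v_4] − [v_1,v_4] + [v_1,v_3].
The resulting 10×5 matrix has rank 5, and its Smith normal form has invariant factors (1,1,1,1,1).

From H_k ≅ ker(∂_k) / im(∂_{k+1}) we obtain:

  H_0: rank C_0 − rank ∂_1 = 5 − 4 = 1, and the invariant factors of ∂_1 are all 1, so H_0 = Z.
  H_1: rank ker ∂_1 − rank ∂_2 = (10 − 4) − 5 = 1, and the invariant factors of ∂_2 are all 1, so H_1 = Z.
  H_2: rank ker ∂_2 − rank ∂_3 = (5 − 5) − 0 = 0, and there is no ∂_3, so H_2 = 0.

As a check, the Euler characteristic is 5 − 10 + 5 = 0, which agrees with 1 − 1 + 0 = 0.

H_0 = Z,  H_1 = Z,  H_2 = 0.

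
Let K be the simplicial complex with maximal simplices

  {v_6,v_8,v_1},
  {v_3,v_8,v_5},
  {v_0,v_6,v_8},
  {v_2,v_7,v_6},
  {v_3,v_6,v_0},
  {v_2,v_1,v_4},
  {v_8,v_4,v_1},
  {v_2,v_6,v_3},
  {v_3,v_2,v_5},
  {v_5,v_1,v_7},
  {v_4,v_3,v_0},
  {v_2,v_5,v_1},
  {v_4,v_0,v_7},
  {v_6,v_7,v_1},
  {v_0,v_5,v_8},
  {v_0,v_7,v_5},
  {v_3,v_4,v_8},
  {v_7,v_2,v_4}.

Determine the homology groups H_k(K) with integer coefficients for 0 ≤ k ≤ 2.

We work with the vertex ordering v_0 < v_1 < v_2 < v_3 < v_4 < v_5 < v_6 < v_7 < v_8. The simplices of K, each written with vertices in increasing order, are:

  0-simplices (9): [v_0], [v_1], [v_2], [v_3], [v_4], [v_5], [v_6], [v_7], [v_8]
  1-simplices (27): (27 of them)
  2-simplices (18): (18 of them)

giving chain groups C_0 ≅ Z^9, C_1 ≅ Z^27, C_2 ≅ Z^18.

Boundary ∂_1: C_1 → C_0 sends each edge [p,q] (with p < q) to q − p. For instance
  ∂[v_5,v_7] = [v_7] − [v_5].
The resulting 9×27 matrix has rank 8, and its Smith normal form has invariant factors (1,1,1,1,1,1,1,1).

Boundary ∂_2: C_2 → C_1 sends each 2-simplex [p,q,r] to [q,r] − [p,r] + [p,q]. For instance
  ∂[v_1,v_2,v_4] = [v_2,v_4] − [v_1,v_4] + [v_1,v_2],
  ∂[v_2,v_6,v_7] = [v_6,v_7] − [v_2,v_7] + [v_2,v_6].
The 27×18 boundary matrix has rank 18 and Smith normal form diag(1,1,1,1,1,1,1,1,1,1,1,1,1,1,1,1,1,2).

Reading off H_k = ker ∂_k / im ∂_{k+1}:

  H_0: rank C_0 − rank ∂_1 = 9 − 8 = 1, and the invariant factors of ∂_1 are all 1, so H_0 ≅ Z.
  H_1: rank ker ∂_1 − rank ∂_2 = (27 − 8) − 18 = 1, and ∂_2 has invariant factor 2 > 1, so H_1 ≅ Z × Z/2.
  H_2: rank ker ∂_2 − rank ∂_3 = (18 − 18) − 0 = 0, and there is no ∂_3, so H_2 ≅ 0.

H_0 = Z,  H_1 = Z × Z/2,  H_2 = 0.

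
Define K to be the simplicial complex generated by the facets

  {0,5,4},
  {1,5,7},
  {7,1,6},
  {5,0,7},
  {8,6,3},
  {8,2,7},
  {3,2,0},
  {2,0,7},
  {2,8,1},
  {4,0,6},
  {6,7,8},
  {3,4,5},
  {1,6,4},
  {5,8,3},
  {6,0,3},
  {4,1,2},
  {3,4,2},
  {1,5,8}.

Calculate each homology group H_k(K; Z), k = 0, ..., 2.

H_0 ≅ Z,  H_1 ≅ Z ⊕ Z_2,  H_2 = 0.

We work with the vertex ordering 0 < 1 < 2 < 3 < 4 < 5 < 6 < 7 < 8. The simplices of K, each written with vertices in increasing order, are:

  0-simplices (9): [0], [1], [2], [3], [4], [5], [6], [7], [8]
  1-simplices (27): (27 of them)
  2-simplices (18): [0,2,3], [0,2,7], [0,3,6], [0,4,5], [0,4,6], [0,5,7], [1,2,4], [1,2,8], [1,4,6], [1,5,7], [1,5,8], [1,6,7], [2,3,4], [2,7,8], [3,4,5], [3,5,8], [3,6,8], [6,7,8]

giving chain groups C_0 ≅ Z^9, C_1 ≅ Z^27, C_2 ≅ Z^18.

Boundary ∂_1: C_1 → C_0 sends each edge [p,q] (with p < q) to q − p.
The 9×27 boundary matrix has rank 8 and Smith normal form diag(1,1,1,1,1,1,1,1).

The boundary map ∂_2: C_2 → C_1 acts by ∂[p,q,r] = [q,r] − [p,r] + [p,q]. For instance
  ∂[0,5,7] = [5,7] − [0,7] + [0,5],
  ∂[1,5,7] = [5,7] − [1,7] + [1,5].
As a 27×18 matrix over Z this has rank 18, with invariant factors (1,1,1,1,1,1,1,1,1,1,1,1,1,1,1,1,1,2).

From H_k ≅ ker(∂_k) / im(∂_{k+1}) we obtain:

  H_0: rank C_0 − rank ∂_1 = 9 − 8 = 1, and the invariant factors of ∂_1 are all 1, so H_0 = Z.
  H_1: rank ker ∂_1 − rank ∂_2 = (27 − 8) − 18 = 1, and ∂_2 has invariant factor 2 > 1, so H_1 = Z ⊕ Z_2.
  H_2: rank ker ∂_2 − rank ∂_3 = (18 − 18) − 0 = 0, and there is no ∂_3, so H_2 = 0.

As a check, the Euler characteristic is 9 − 27 + 18 = 0, which agrees with 1 − 1 + 0 = 0.
(K is a triangulation of the Klein bottle.)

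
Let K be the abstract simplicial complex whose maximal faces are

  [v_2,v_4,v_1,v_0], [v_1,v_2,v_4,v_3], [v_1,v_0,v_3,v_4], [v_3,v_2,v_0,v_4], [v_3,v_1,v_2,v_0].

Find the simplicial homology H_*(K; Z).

H_0 = Z,  H_1 = 0,  H_2 = 0,  H_3 = Z.

Order the vertices as v_0 < v_1 < v_2 < v_3 < v_4. Listing each simplex with vertices in this order, K has dimension 3 with simplices:

  0-simplices (5): [v_0], [v_1], [v_2], [v_3], [v_4]
  1-simplices (10): [v_0,v_1], [v_0,v_2], [v_0,v_3], [v_0,v_4], [v_1,v_2], [v_1,v_3], [v_1,v_4], [v_2,v_3], [v_2,v_4], [v_3,v_4]
  2-simplices (10): [v_0,v_1,v_2], [v_0,v_1,v_3], [v_0,v_1,v_4], [v_0,v_2,v_3], [v_0,v_2,v_4], [v_0,v_3,v_4], [v_1,v_2,v_3], [v_1,v_2,v_4], [v_1,v_3,v_4], [v_2,v_3,v_4]
  3-simplices (5): [v_0,v_1,v_2,v_3], [v_0,v_1,v_2,v_4], [v_0,v_1,v_3,v_4], [v_0,v_2,v_3,v_4], [v_1,v_2,v_3,v_4]

giving chain groups C_0 ≅ Z^5, C_1 ≅ Z^10, C_2 ≅ Z^10, C_3 ≅ Z^5.

The boundary map ∂_1: C_1 → C_0 maps an edge to its endpoints' difference, ∂[p,q] = q − p.
The resulting 5×10 matrix has rank 4, and its Smith normal form has invariant factors (1,1,1,1).

Boundary ∂_2: C_2 → C_1 acts by ∂[p,q,r] = [q,r] − [p,r] + [p,q]. For instance
  ∂[v_0,v_1,v_2] = [v_1,v_2] − [v_0,v_2] + [v_0,v_1],
  ∂[v_0,v_2,v_3] = [v_2,v_3] − [v_0,v_3] + [v_0,v_2].
The resulting 10×10 matrix has rank 6, and its Smith normal form has invariant factors (1,1,1,1,1,1).

Boundary ∂_3: C_3 → C_2 sends each 3-simplex σ to the alternating sum Σ_i (−1)^i (σ with its i-th vertex removed). For instance
  ∂[v_0,v_1,v_2,v_4] = [v_1,v_2,v_4] − [v_0,v_2,v_4] + [v_0,v_1,v_4] − [v_0,v_1,v_2],
  ∂[v_0,v_2,v_3,v_4] = [v_2,v_3,v_4] − [v_0,v_3,v_4] + [v_0,v_2,v_4] − [v_0,v_2,v_3].
As a 10×5 matrix over Z this has rank 4, with invariant factors (1,1,1,1).

Now H_k = ker ∂_k / im ∂_{k+1}, so:

  H_0: rank C_0 − rank ∂_1 = 5 − 4 = 1, and the invariant factors of ∂_1 are all 1, so H_0 ≅ Z.
  H_1: rank ker ∂_1 − rank ∂_2 = (10 − 4) − 6 = 0, and the invariant factors of ∂_2 are all 1, so H_1 ≅ 0.
  H_2: rank ker ∂_2 − rank ∂_3 = (10 − 6) − 4 = 0, and the invariant factors of ∂_3 are all 1, so H_2 ≅ 0.
  H_3: rank ker ∂_3 − rank ∂_4 = (5 − 4) − 0 = 1, and there is no ∂_4, so H_3 ≅ Z.

(K is a triangulation of the 3-sphere S^3.)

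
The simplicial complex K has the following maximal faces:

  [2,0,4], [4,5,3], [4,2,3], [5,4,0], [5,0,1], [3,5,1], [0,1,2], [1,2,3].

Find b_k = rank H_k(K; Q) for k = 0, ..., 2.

We work with the vertex ordering 0 < 1 < 2 < 3 < 4 < 5. The simplices of K, each written with vertices in increasing order, are:

  0-simplices (6): [0], [1], [2], [3], [4], [5]
  1-simplices (12): [0,1], [0,2], [0,4], [0,5], [1,2], [1,3], [1,5], [2,3], [2,4], [3,4], [3,5], [4,5]
  2-simplices (8): [0,1,2], [0,1,5], [0,2,4], [0,4,5], [1,2,3], [1,3,5], [2,3,4], [3,4,5]

Hence C_0 ≅ Z^6, C_1 ≅ Z^12, C_2 ≅ Z^8.

Boundary ∂_1: C_1 → C_0 maps an edge to its endpoints' difference, ∂[p,q] = q − p.
As a 6×12 matrix over Z this has rank 5, with invariant factors (1,1,1,1,1).

∂_2: C_2 → C_1 sends each 2-simplex [p,q,r] to [q,r] − [p,r] + [p,q]. For instance
  ∂[0,1,5] = [1,5] − [0,5] + [0,1],
  ∂[0,4,5] = [4,5] − [0,5] + [0,4].
The resulting 12×8 matrix has rank 7, and its Smith normal form has invariant factors (1,1,1,1,1,1,1).

Computing H_k = (kernel of ∂_k) / (image of ∂_{k+1}):

  H_0: rank C_0 − rank ∂_1 = 6 − 5 = 1, and the invariant factors of ∂_1 are all 1, so H_0 = Z.
  H_1: rank ker ∂_1 − rank ∂_2 = (12 − 5) − 7 = 0, and the invariant factors of ∂_2 are all 1, so H_1 = 0.
  H_2: rank ker ∂_2 − rank ∂_3 = (8 − 7) − 0 = 1, and there is no ∂_3, so H_2 = Z.

As a check, the Euler characteristic is 6 − 12 + 8 = 2, which agrees with 1 − 0 + 1 = 2.
(K is a triangulation of the 2-sphere S^2.)

Hence the Betti numbers are b_0 = 1, b_1 = 0, b_2 = 1.

b_0 = 1, b_1 = 0, b_2 = 1.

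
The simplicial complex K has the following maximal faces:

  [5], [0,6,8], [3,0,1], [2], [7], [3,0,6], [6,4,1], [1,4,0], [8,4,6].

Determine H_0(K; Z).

We work with the vertex ordering 0 < 1 < 2 < 3 < 4 < 5 < 6 < 7 < 8. The simplices of K, each written with vertices in increasing order, are:

  0-simplices (9): [0], [1], [2], [3], [4], [5], [6], [7], [8]
  1-simplices (12): [0,1], [0,3], [0,4], [0,6], [0,8], [1,3], [1,4], [1,6], [3,6], [4,6], [4,8], [6,8]
  2-simplices (6): [0,1,3], [0,1,4], [0,3,6], [0,6,8], [1,4,6], [4,6,8]

Hence C_0 ≅ Z^9, C_1 ≅ Z^12, C_2 ≅ Z^6.

∂_1: C_1 → C_0 maps an edge to its endpoints' difference, ∂[p,q] = q − p. For instance
  ∂[0,6] = [6] − [0].
The 9×12 boundary matrix has rank 5 and Smith normal form diag(1,1,1,1,1).

∂_2: C_2 → C_1 acts by ∂[p,q,r] = [q,r] − [p,r] + [p,q]. For instance
  ∂[0,1,3] = [1,3] − [0,3] + [0,1],
  ∂[0,3,6] = [3,6] − [0,6] + [0,3].
The resulting 12×6 matrix has rank 6, and its Smith normal form has invariant factors (1,1,1,1,1,1).

Reading off H_k = ker ∂_k / im ∂_{k+1}:

  H_0: rank C_0 − rank ∂_1 = 9 − 5 = 4, and the invariant factors of ∂_1 are all 1, so H_0 ≅ Z^4.

(K is a triangulation of the disjoint union of a set of 3 points and the cylinder S^1 x I.)

H_0 = Z^4.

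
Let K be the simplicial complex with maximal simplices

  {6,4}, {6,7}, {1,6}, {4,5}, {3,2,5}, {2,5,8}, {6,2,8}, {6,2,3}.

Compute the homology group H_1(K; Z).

H_1 = Z.

Fix the vertex order 1 < 2 < 3 < 4 < 5 < 6 < 7 < 8 and write every simplex with vertices in increasing order. Then dim K = 2 and the simplices of K are:

  0-simplices (8): [1], [2], [3], [4], [5], [6], [7], [8]
  1-simplices (12): [1,6], [2,3], [2,5], [2,6], [2,8], [3,5], [3,6], [4,5], [4,6], [5,8], [6,7], [6,8]
  2-simplices (4): [2,3,5], [2,3,6], [2,5,8], [2,6,8]

giving chain groups C_0 ≅ Z^8, C_1 ≅ Z^12, C_2 ≅ Z^4.

∂_1: C_1 → C_0 sends each edge [p,q] (with p < q) to q − p. For instance
  ∂[2,6] = [6] − [2].
The resulting 8×12 matrix has rank 7, and its Smith normal form has invariant factors (1,1,1,1,1,1,1).

Boundary ∂_2: C_2 → C_1 acts by ∂[p,q,r] = [q,r] − [p,r] + [p,q]. For instance
  ∂[2,5,8] = [5,8] − [2,8] + [2,5],
  ∂[2,6,8] = [6,8] − [2,8] + [2,6].
The resulting 12×4 matrix has rank 4, and its Smith normal form has invariant factors (1,1,1,1).

Computing H_k = (kernel of ∂_k) / (image of ∂_{k+1}):

  H_1: rank ker ∂_1 − rank ∂_2 = (12 − 7) − 4 = 1, and the invariant factors of ∂_2 are all 1, so H_1 = Z.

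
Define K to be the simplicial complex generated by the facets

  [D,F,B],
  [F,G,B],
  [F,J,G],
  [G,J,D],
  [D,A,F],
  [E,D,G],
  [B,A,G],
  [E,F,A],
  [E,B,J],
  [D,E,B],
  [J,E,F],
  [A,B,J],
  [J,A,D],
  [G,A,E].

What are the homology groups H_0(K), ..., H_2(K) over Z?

We work with the vertex ordering A < B < D < E < F < G < J. The simplices of K, each written with vertices in increasing order, are:

  0-simplices (7): A, B, D, E, F, G, J
  1-simplices (21): AB, AD, AE, AF, AG, AJ, BD, BE, BF, BG, BJ, DE, DF, DG, DJ, EF, EG, EJ, FG, FJ, GJ
  2-simplices (14): ABG, ABJ, ADF, ADJ, AEF, AEG, BDE, BDF, BEJ, BFG, DEG, DGJ, EFJ, FGJ

so the chain groups are C_0 ≅ Z^7, C_1 ≅ Z^21, C_2 ≅ Z^14.

The boundary map ∂_1: C_1 → C_0 maps an edge to its endpoints' difference, ∂[p,q] = q − p. For instance
  ∂FG = G − F.
As a 7×21 matrix over Z this has rank 6, with invariant factors (1,1,1,1,1,1).

Boundary ∂_2: C_2 → C_1 maps a triangle to the signed sum of its edges. For instance
  ∂DEG = EG − DG + DE,
  ∂AEF = EF − AF + AE.
The resulting 21×14 matrix has rank 13, and its Smith normal form has invariant factors (1,1,1,1,1,1,1,1,1,1,1,1,1).

Computing H_k = (kernel of ∂_k) / (image of ∂_{k+1}):

  H_0: rank C_0 − rank ∂_1 = 7 − 6 = 1, and the invariant factors of ∂_1 are all 1, so H_0 = Z.
  H_1: rank ker ∂_1 − rank ∂_2 = (21 − 6) − 13 = 2, and the invariant factors of ∂_2 are all 1, so H_1 = Z^2.
  H_2: rank ker ∂_2 − rank ∂_3 = (14 − 13) − 0 = 1, and there is no ∂_3, so H_2 = Z.

(K is a triangulation of the torus T^2.)

H_0 ≅ Z,  H_1 ≅ Z^2,  H_2 ≅ Z.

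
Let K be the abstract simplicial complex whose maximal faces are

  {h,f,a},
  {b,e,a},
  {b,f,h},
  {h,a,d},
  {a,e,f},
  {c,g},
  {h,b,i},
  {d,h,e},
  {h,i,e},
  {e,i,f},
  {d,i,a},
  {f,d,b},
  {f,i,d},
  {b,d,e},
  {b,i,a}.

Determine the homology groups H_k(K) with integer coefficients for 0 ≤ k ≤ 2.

H_0 = Z^2,  H_1 = Z^2,  H_2 = Z.

Take the total order a < b < c < d < e < f < g < h < i on the vertex set. Then K (dimension 2) consists of the simplices:

  0-simplices (9): a, b, c, d, e, f, g, h, i
  1-simplices (22): ab, ad, ae, af, ah, ai, bd, be, bf, bh, bi, cg, de, df, dh, di, ef, eh, ei, fh, fi, hi
  2-simplices (14): abe, abi, adh, adi, aef, afh, bde, bdf, bfh, bhi, deh, dfi, efi, ehi

so the chain groups are C_0 ≅ Z^9, C_1 ≅ Z^22, C_2 ≅ Z^14.

Boundary ∂_1: C_1 → C_0 sends each edge [p,q] (with p < q) to q − p. For instance
  ∂fh = h − f.
The resulting 9×22 matrix has rank 7, and its Smith normal form has invariant factors (1,1,1,1,1,1,1).

∂_2: C_2 → C_1 maps a triangle to the signed sum of its edges. For instance
  ∂adh = dh − ah + ad,
  ∂abe = be − ae + ab.
This gives a 22×14 integer matrix of rank 13; reducing to Smith normal form yields diagonal entries (1,1,1,1,1,1,1,1,1,1,1,1,1).

From H_k ≅ ker(∂_k) / im(∂_{k+1}) we obtain:

  H_0: rank C_0 − rank ∂_1 = 9 − 7 = 2, and the invariant factors of ∂_1 are all 1, so H_0 = Z^2.
  H_1: rank ker ∂_1 − rank ∂_2 = (22 − 7) − 13 = 2, and the invariant factors of ∂_2 are all 1, so H_1 = Z^2.
  H_2: rank ker ∂_2 − rank ∂_3 = (14 − 13) − 0 = 1, and there is no ∂_3, so H_2 = Z.

As a check, the Euler characteristic is 9 − 22 + 14 = 1, which agrees with 2 − 2 + 1 = 1.
(K is a triangulation of the disjoint union of the torus T^2 and the 1-simplex.)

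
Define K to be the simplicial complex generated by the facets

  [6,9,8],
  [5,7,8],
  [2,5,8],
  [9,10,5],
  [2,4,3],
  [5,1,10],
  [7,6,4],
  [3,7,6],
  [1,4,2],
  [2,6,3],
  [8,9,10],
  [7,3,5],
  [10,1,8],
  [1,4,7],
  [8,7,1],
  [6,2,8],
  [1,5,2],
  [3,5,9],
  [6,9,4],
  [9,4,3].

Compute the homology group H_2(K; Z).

H_2 ≅ 0.

Take the total order 1 < 2 < 3 < 4 < 5 < 6 < 7 < 8 < 9 < 10 on the vertex set. Then K (dimension 2) consists of the simplices:

  0-simplices (10): [1], [2], [3], [4], [5], [6], [7], [8], [9], [10]
  1-simplices (30): (30 of them)
  2-simplices (20): (20 of them)

so the chain groups are C_0 ≅ Z^10, C_1 ≅ Z^30, C_2 ≅ Z^20.

The boundary map ∂_1: C_1 → C_0 sends each edge [p,q] (with p < q) to q − p.
The 10×30 boundary matrix has rank 9 and Smith normal form diag(1,1,1,1,1,1,1,1,1).

Boundary ∂_2: C_2 → C_1 maps a triangle to the signed sum of its edges. For instance
  ∂[3,5,7] = [5,7] − [3,7] + [3,5],
  ∂[1,8,10] = [8,10] − [1,10] + [1,8].
The resulting 30×20 matrix has rank 20, and its Smith normal form has invariant factors (1,1,1,1,1,1,1,1,1,1,1,1,1,1,1,1,1,1,1,2).

Reading off H_k = ker ∂_k / im ∂_{k+1}:

  H_2: rank ker ∂_2 − rank ∂_3 = (20 − 20) − 0 = 0, and there is no ∂_3, so H_2 = 0.

(K is a triangulation of the Klein bottle.)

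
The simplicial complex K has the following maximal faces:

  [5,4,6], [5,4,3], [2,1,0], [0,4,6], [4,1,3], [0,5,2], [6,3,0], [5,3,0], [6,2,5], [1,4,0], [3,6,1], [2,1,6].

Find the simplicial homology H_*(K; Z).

H_0 ≅ Z,  H_1 ≅ Z/2,  H_2 = 0.

Take the total order 0 < 1 < 2 < 3 < 4 < 5 < 6 on the vertex set. Then K (dimension 2) consists of the simplices:

  0-simplices (7): [0], [1], [2], [3], [4], [5], [6]
  1-simplices (18): [0,1], [0,2], [0,3], [0,4], [0,5], [0,6], [1,2], [1,3], [1,4], [1,6], [2,5], [2,6], [3,4], [3,5], [3,6], [4,5], [4,6], [5,6]
  2-simplices (12): [0,1,2], [0,1,4], [0,2,5], [0,3,5], [0,3,6], [0,4,6], [1,2,6], [1,3,4], [1,3,6], [2,5,6], [3,4,5], [4,5,6]

giving chain groups C_0 ≅ Z^7, C_1 ≅ Z^18, C_2 ≅ Z^12.

∂_1: C_1 → C_0 maps an edge to its endpoints' difference, ∂[p,q] = q − p. For instance
  ∂[0,4] = [4] − [0].
As a 7×18 matrix over Z this has rank 6, with invariant factors (1,1,1,1,1,1).

Boundary ∂_2: C_2 → C_1 acts by ∂[p,q,r] = [q,r] − [p,r] + [p,q]. For instance
  ∂[2,5,6] = [5,6] − [2,6] + [2,5],
  ∂[1,3,4] = [3,4] − [1,4] + [1,3].
As a 18×12 matrix over Z this has rank 12, with invariant factors (1,1,1,1,1,1,1,1,1,1,1,2).

From H_k ≅ ker(∂_k) / im(∂_{k+1}) we obtain:

  H_0: rank C_0 − rank ∂_1 = 7 − 6 = 1, and the invariant factors of ∂_1 are all 1, so H_0 = Z.
  H_1: rank ker ∂_1 − rank ∂_2 = (18 − 6) − 12 = 0, and ∂_2 has invariant factor 2 > 1, so H_1 = Z/2.
  H_2: rank ker ∂_2 − rank ∂_3 = (12 − 12) − 0 = 0, and there is no ∂_3, so H_2 = 0.

(K is a triangulation of the real projective plane RP^2.)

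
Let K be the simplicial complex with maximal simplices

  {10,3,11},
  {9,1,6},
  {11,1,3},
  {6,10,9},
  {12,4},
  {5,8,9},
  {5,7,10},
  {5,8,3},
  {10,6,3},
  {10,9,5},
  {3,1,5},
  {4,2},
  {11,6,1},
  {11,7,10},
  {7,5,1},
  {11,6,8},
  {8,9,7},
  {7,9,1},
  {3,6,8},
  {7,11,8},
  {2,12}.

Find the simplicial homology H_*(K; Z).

We work with the vertex ordering 1 < 2 < 3 < 4 < 5 < 6 < 7 < 8 < 9 < 10 < 11 < 12. The simplices of K, each written with vertices in increasing order, are:

  0-simplices (12): [1], [2], [3], [4], [5], [6], [7], [8], [9], [10], [11], [12]
  1-simplices (30): (30 of them)
  2-simplices (18): (18 of them)

so the chain groups are C_0 ≅ Z^12, C_1 ≅ Z^30, C_2 ≅ Z^18.

The boundary map ∂_1: C_1 → C_0 is given by ∂[p,q] = [q] − [p].
The resulting 12×30 matrix has rank 10, and its Smith normal form has invariant factors (1,1,1,1,1,1,1,1,1,1).

∂_2: C_2 → C_1 maps a triangle to the signed sum of its edges. For instance
  ∂[3,6,10] = [6,10] − [3,10] + [3,6],
  ∂[1,5,7] = [5,7] − [1,7] + [1,5].
The 30×18 boundary matrix has rank 18 and Smith normal form diag(1,1,1,1,1,1,1,1,1,1,1,1,1,1,1,1,1,2).

Now H_k = ker ∂_k / im ∂_{k+1}, so:

  H_0: rank C_0 − rank ∂_1 = 12 − 10 = 2, and the invariant factors of ∂_1 are all 1, so H_0 ≅ Z^2.
  H_1: rank ker ∂_1 − rank ∂_2 = (30 − 10) − 18 = 2, and ∂_2 has invariant factor 2 > 1, so H_1 ≅ Z^2 ⊕ Z/2.
  H_2: rank ker ∂_2 − rank ∂_3 = (18 − 18) − 0 = 0, and there is no ∂_3, so H_2 ≅ 0.

As a check, the Euler characteristic is 12 − 30 + 18 = 0, which agrees with 2 − 2 + 0 = 0.
(K is a triangulation of the disjoint union of the circle S^1 and the Klein bottle.)

H_0 ≅ Z^2,  H_1 ≅ Z^2 ⊕ Z/2,  H_2 = 0.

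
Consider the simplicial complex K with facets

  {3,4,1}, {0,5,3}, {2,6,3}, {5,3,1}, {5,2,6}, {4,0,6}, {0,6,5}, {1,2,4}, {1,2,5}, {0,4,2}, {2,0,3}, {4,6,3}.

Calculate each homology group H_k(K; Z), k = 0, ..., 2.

Fix the vertex order 0 < 1 < 2 < 3 < 4 < 5 < 6 and write every simplex with vertices in increasing order. Then dim K = 2 and the simplices of K are:

  0-simplices (7): [0], [1], [2], [3], [4], [5], [6]
  1-simplices (18): [0,2], [0,3], [0,4], [0,5], [0,6], [1,2], [1,3], [1,4], [1,5], [2,3], [2,4], [2,5], [2,6], [3,4], [3,5], [3,6], [4,6], [5,6]
  2-simplices (12): [0,2,3], [0,2,4], [0,3,5], [0,4,6], [0,5,6], [1,2,4], [1,2,5], [1,3,4], [1,3,5], [2,3,6], [2,5,6], [3,4,6]

so the chain groups are C_0 ≅ Z^7, C_1 ≅ Z^18, C_2 ≅ Z^12.

The boundary map ∂_1: C_1 → C_0 sends each edge [p,q] (with p < q) to q − p. For instance
  ∂[2,5] = [5] − [2].
The resulting 7×18 matrix has rank 6, and its Smith normal form has invariant factors (1,1,1,1,1,1).

∂_2: C_2 → C_1 sends each 2-simplex [p,q,r] to [q,r] − [p,r] + [p,q]. For instance
  ∂[3,4,6] = [4,6] − [3,6] + [3,4],
  ∂[1,3,5] = [3,5] − [1,5] + [1,3].
The 18×12 boundary matrix has rank 12 and Smith normal form diag(1,1,1,1,1,1,1,1,1,1,1,2).

Computing H_k = (kernel of ∂_k) / (image of ∂_{k+1}):

  H_0: rank C_0 − rank ∂_1 = 7 − 6 = 1, and the invariant factors of ∂_1 are all 1, so H_0 = Z.
  H_1: rank ker ∂_1 − rank ∂_2 = (18 − 6) − 12 = 0, and ∂_2 has invariant factor 2 > 1, so H_1 = Z/2.
  H_2: rank ker ∂_2 − rank ∂_3 = (12 − 12) − 0 = 0, and there is no ∂_3, so H_2 = 0.

As a check, the Euler characteristic is 7 − 18 + 12 = 1, which agrees with 1 − 0 + 0 = 1.

H_0 ≅ Z,  H_1 ≅ Z/2,  H_2 = 0.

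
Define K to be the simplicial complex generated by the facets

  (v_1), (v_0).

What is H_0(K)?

K has 2 vertices.
rank ∂_0 = 0, rank ∂_1 = 0 ⇒ b_0 = 2 − 0 − 0 = 2. So H_0 = Z^2.

H_0 ≅ Z^2.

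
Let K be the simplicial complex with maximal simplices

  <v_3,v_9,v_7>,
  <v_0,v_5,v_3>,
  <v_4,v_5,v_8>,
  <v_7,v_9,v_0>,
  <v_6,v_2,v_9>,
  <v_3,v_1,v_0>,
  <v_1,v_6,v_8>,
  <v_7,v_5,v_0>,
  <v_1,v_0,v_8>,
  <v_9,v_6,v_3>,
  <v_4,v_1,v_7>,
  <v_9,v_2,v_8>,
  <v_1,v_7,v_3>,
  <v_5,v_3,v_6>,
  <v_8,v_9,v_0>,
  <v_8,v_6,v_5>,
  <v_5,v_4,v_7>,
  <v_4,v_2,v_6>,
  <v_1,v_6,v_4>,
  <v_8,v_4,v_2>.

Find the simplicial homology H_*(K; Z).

Take the total order v_0 < v_1 < v_2 < v_3 < v_4 < v_5 < v_6 < v_7 < v_8 < v_9 on the vertex set. Then K (dimension 2) consists of the simplices:

  0-simplices (10): [v_0], [v_1], [v_2], [v_3], [v_4], [v_5], [v_6], [v_7], [v_8], [v_9]
  1-simplices (30): (30 of them)
  2-simplices (20): (20 of them)

Hence C_0 ≅ Z^10, C_1 ≅ Z^30, C_2 ≅ Z^20.

Boundary ∂_1: C_1 → C_0 is given by ∂[p,q] = [q] − [p].
The 10×30 boundary matrix has rank 9 and Smith normal form diag(1,1,1,1,1,1,1,1,1).

∂_2: C_2 → C_1 acts by ∂[p,q,r] = [q,r] − [p,r] + [p,q]. For instance
  ∂[v_1,v_6,v_8] = [v_6,v_8] − [v_1,v_8] + [v_1,v_6],
  ∂[v_5,v_6,v_8] = [v_6,v_8] − [v_5,v_8] + [v_5,v_6].
The 30×20 boundary matrix has rank 20 and Smith normal form diag(1,1,1,1,1,1,1,1,1,1,1,1,1,1,1,1,1,1,1,2).

From H_k ≅ ker(∂_k) / im(∂_{k+1}) we obtain:

  H_0: rank C_0 − rank ∂_1 = 10 − 9 = 1, and the invariant factors of ∂_1 are all 1, so H_0 ≅ Z.
  H_1: rank ker ∂_1 − rank ∂_2 = (30 − 9) − 20 = 1, and ∂_2 has invariant factor 2 > 1, so H_1 ≅ Z ⊕ Z/2.
  H_2: rank ker ∂_2 − rank ∂_3 = (20 − 20) − 0 = 0, and there is no ∂_3, so H_2 ≅ 0.

As a check, the Euler characteristic is 10 − 30 + 20 = 0, which agrees with 1 − 1 + 0 = 0.

H_0 ≅ Z,  H_1 ≅ Z ⊕ Z/2,  H_2 = 0.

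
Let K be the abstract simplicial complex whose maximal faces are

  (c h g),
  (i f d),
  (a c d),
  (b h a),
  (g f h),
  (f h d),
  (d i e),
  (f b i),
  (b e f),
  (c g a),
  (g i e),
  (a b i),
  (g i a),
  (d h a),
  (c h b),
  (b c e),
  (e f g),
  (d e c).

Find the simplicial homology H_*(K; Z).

H_0 ≅ Z,  H_1 ≅ Z ⊕ Z/2Z,  H_2 = 0.

Take the total order a < b < c < d < e < f < g < h < i on the vertex set. Then K (dimension 2) consists of the simplices:

  0-simplices (9): a, b, c, d, e, f, g, h, i
  1-simplices (27): ab, ac, ad, ag, ah, ai, bc, be, bf, bh, bi, cd, ce, cg, ch, de, df, dh, di, ef, eg, ei, fg, fh, fi, gh, gi
  2-simplices (18): abh, abi, acd, acg, adh, agi, bce, bch, bef, bfi, cde, cgh, dei, dfh, dfi, efg, egi, fgh

giving chain groups C_0 ≅ Z^9, C_1 ≅ Z^27, C_2 ≅ Z^18.

The boundary map ∂_1: C_1 → C_0 maps an edge to its endpoints' difference, ∂[p,q] = q − p. For instance
  ∂ei = i − e.
The 9×27 boundary matrix has rank 8 and Smith normal form diag(1,1,1,1,1,1,1,1).

Boundary ∂_2: C_2 → C_1 sends each 2-simplex [p,q,r] to [q,r] − [p,r] + [p,q]. For instance
  ∂efg = fg − eg + ef,
  ∂abi = bi − ai + ab.
As a 27×18 matrix over Z this has rank 18, with invariant factors (1,1,1,1,1,1,1,1,1,1,1,1,1,1,1,1,1,2).

From H_k ≅ ker(∂_k) / im(∂_{k+1}) we obtain:

  H_0: rank C_0 − rank ∂_1 = 9 − 8 = 1, and the invariant factors of ∂_1 are all 1, so H_0 = Z.
  H_1: rank ker ∂_1 − rank ∂_2 = (27 − 8) − 18 = 1, and ∂_2 has invariant factor 2 > 1, so H_1 = Z ⊕ Z/2Z.
  H_2: rank ker ∂_2 − rank ∂_3 = (18 − 18) − 0 = 0, and there is no ∂_3, so H_2 = 0.

(K is a triangulation of the Klein bottle.)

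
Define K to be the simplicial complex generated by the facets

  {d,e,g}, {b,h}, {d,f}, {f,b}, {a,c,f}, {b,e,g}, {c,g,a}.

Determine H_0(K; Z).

Order the vertices as a < b < c < d < e < f < g < h. Listing each simplex with vertices in this order, K has dimension 2 with simplices:

  0-simplices (8): a, b, c, d, e, f, g, h
  1-simplices (13): ac, af, ag, be, bf, bg, bh, cf, cg, de, df, dg, eg
  2-simplices (4): acf, acg, beg, deg

so the chain groups are C_0 ≅ Z^8, C_1 ≅ Z^13, C_2 ≅ Z^4.

∂_1: C_1 → C_0 maps an edge to its endpoints' difference, ∂[p,q] = q − p.
This gives a 8×13 integer matrix of rank 7; reducing to Smith normal form yields diagonal entries (1,1,1,1,1,1,1).

The boundary map ∂_2: C_2 → C_1 acts by ∂[p,q,r] = [q,r] − [p,r] + [p,q]. For instance
  ∂acf = cf − af + ac,
  ∂acg = cg − ag + ac.
The 13×4 boundary matrix has rank 4 and Smith normal form diag(1,1,1,1).

Reading off H_k = ker ∂_k / im ∂_{k+1}:

  H_0: rank C_0 − rank ∂_1 = 8 − 7 = 1, and the invariant factors of ∂_1 are all 1, so H_0 = Z.

H_0 = Z.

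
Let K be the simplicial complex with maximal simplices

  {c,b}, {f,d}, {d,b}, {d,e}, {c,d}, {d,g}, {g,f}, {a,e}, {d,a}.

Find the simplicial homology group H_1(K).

H_1 = Z^3.

Fix the vertex order a < b < c < d < e < f < g and write every simplex with vertices in increasing order. Then dim K = 1 and the simplices of K are:

  0-simplices (7): a, b, c, d, e, f, g
  1-simplices (9): ad, ae, bc, bd, cd, de, df, dg, fg

so the chain groups are C_0 ≅ Z^7, C_1 ≅ Z^9.

The boundary map ∂_1: C_1 → C_0 sends each edge [p,q] (with p < q) to q − p. For instance
  ∂ad = d − a.
The resulting 7×9 matrix has rank 6, and its Smith normal form has invariant factors (1,1,1,1,1,1).

Reading off H_k = ker ∂_k / im ∂_{k+1}:

  H_1: rank ker ∂_1 − rank ∂_2 = (9 − 6) − 0 = 3, and there is no ∂_2, so H_1 = Z^3.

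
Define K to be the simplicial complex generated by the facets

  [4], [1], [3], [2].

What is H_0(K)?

H_0 = Z^4.

Order the vertices as 1 < 2 < 3 < 4. Listing each simplex with vertices in this order, K has dimension 0 with simplices:

  0-simplices (4): [1], [2], [3], [4]

Hence C_0 ≅ Z^4.

Computing H_k = (kernel of ∂_k) / (image of ∂_{k+1}):

  H_0: rank C_0 − rank ∂_1 = 4 − 0 = 4, and there is no ∂_1, so H_0 ≅ Z^4.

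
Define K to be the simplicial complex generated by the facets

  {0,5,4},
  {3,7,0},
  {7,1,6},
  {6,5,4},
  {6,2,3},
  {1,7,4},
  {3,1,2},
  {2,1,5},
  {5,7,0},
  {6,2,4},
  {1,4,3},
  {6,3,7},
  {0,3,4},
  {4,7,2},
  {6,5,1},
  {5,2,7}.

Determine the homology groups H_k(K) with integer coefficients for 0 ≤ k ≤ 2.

H_0 = Z,  H_1 = Z^2,  H_2 = Z.

K has 8 vertices, 24 edges, 16 triangles.
rank ∂_0 = 0, rank ∂_1 = 7 ⇒ b_0 = 8 − 0 − 7 = 1; all invariant factors of ∂_1 are 1 so no torsion. So H_0 ≅ Z.
rank ∂_1 = 7, rank ∂_2 = 15 ⇒ b_1 = 24 − 7 − 15 = 2; all invariant factors of ∂_2 are 1 so no torsion. So H_1 ≅ Z^2.
rank ∂_2 = 15, rank ∂_3 = 0 ⇒ b_2 = 16 − 15 − 0 = 1. So H_2 ≅ Z.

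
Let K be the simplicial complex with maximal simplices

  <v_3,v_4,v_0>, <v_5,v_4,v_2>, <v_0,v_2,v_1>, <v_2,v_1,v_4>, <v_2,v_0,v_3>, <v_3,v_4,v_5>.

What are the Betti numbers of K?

b_0 = 1, b_1 = 1, b_2 = 0.

We work with the vertex ordering v_0 < v_1 < v_2 < v_3 < v_4 < v_5. The simplices of K, each written with vertices in increasing order, are:

  0-simplices (6): [v_0], [v_1], [v_2], [v_3], [v_4], [v_5]
  1-simplices (12): [v_0,v_1], [v_0,v_2], [v_0,v_3], [v_0,v_4], [v_1,v_2], [v_1,v_4], [v_2,v_3], [v_2,v_4], [v_2,v_5], [v_3,v_4], [v_3,v_5], [v_4,v_5]
  2-simplices (6): [v_0,v_1,v_2], [v_0,v_2,v_3], [v_0,v_3,v_4], [v_1,v_2,v_4], [v_2,v_4,v_5], [v_3,v_4,v_5]

Hence C_0 ≅ Z^6, C_1 ≅ Z^12, C_2 ≅ Z^6.

The boundary map ∂_1: C_1 → C_0 is given by ∂[p,q] = [q] − [p].
The 6×12 boundary matrix has rank 5 and Smith normal form diag(1,1,1,1,1).

∂_2: C_2 → C_1 acts by ∂[p,q,r] = [q,r] − [p,r] + [p,q]. For instance
  ∂[v_0,v_1,v_2] = [v_1,v_2] − [v_0,v_2] + [v_0,v_1],
  ∂[v_1,v_2,v_4] = [v_2,v_4] − [v_1,v_4] + [v_1,v_2].
This gives a 12×6 integer matrix of rank 6; reducing to Smith normal form yields diagonal entries (1,1,1,1,1,1).

Computing H_k = (kernel of ∂_k) / (image of ∂_{k+1}):

  H_0: rank C_0 − rank ∂_1 = 6 − 5 = 1, and the invariant factors of ∂_1 are all 1, so H_0 = Z.
  H_1: rank ker ∂_1 − rank ∂_2 = (12 − 5) − 6 = 1, and the invariant factors of ∂_2 are all 1, so H_1 = Z.
  H_2: rank ker ∂_2 − rank ∂_3 = (6 − 6) − 0 = 0, and there is no ∂_3, so H_2 = 0.

Hence the Betti numbers are b_0 = 1, b_1 = 1, b_2 = 0.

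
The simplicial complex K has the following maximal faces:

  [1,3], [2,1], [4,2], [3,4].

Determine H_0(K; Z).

Order the vertices as 1 < 2 < 3 < 4. Listing each simplex with vertices in this order, K has dimension 1 with simplices:

  0-simplices (4): [1], [2], [3], [4]
  1-simplices (4): [1,2], [1,3], [2,4], [3,4]

so the chain groups are C_0 ≅ Z^4, C_1 ≅ Z^4.

Boundary ∂_1: C_1 → C_0 sends each edge [p,q] (with p < q) to q − p.
The 4×4 boundary matrix has rank 3 and Smith normal form diag(1,1,1).

Now H_k = ker ∂_k / im ∂_{k+1}, so:

  H_0: rank C_0 − rank ∂_1 = 4 − 3 = 1, and the invariant factors of ∂_1 are all 1, so H_0 = Z.

H_0 = Z.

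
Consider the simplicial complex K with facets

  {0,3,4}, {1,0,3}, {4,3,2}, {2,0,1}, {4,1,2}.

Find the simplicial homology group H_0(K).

H_0 ≅ Z.

Fix the vertex order 0 < 1 < 2 < 3 < 4 and write every simplex with vertices in increasing order. Then dim K = 2 and the simplices of K are:

  0-simplices (5): [0], [1], [2], [3], [4]
  1-simplices (10): [0,1], [0,2], [0,3], [0,4], [1,2], [1,3], [1,4], [2,3], [2,4], [3,4]
  2-simplices (5): [0,1,2], [0,1,3], [0,3,4], [1,2,4], [2,3,4]

so the chain groups are C_0 ≅ Z^5, C_1 ≅ Z^10, C_2 ≅ Z^5.

Boundary ∂_1: C_1 → C_0 sends each edge [p,q] (with p < q) to q − p.
The 5×10 boundary matrix has rank 4 and Smith normal form diag(1,1,1,1).

∂_2: C_2 → C_1 sends each 2-simplex [p,q,r] to [q,r] − [p,r] + [p,q]. For instance
  ∂[0,3,4] = [3,4] − [0,4] + [0,3],
  ∂[0,1,3] = [1,3] − [0,3] + [0,1].
The 10×5 boundary matrix has rank 5 and Smith normal form diag(1,1,1,1,1).

Reading off H_k = ker ∂_k / im ∂_{k+1}:

  H_0: rank C_0 − rank ∂_1 = 5 − 4 = 1, and the invariant factors of ∂_1 are all 1, so H_0 ≅ Z.

(K is a triangulation of the Möbius band.)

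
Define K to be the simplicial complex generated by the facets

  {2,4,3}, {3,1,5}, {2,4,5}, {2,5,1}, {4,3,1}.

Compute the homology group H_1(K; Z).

H_1 = Z.

Take the total order 1 < 2 < 3 < 4 < 5 on the vertex set. Then K (dimension 2) consists of the simplices:

  0-simplices (5): [1], [2], [3], [4], [5]
  1-simplices (10): [1,2], [1,3], [1,4], [1,5], [2,3], [2,4], [2,5], [3,4], [3,5], [4,5]
  2-simplices (5): [1,2,5], [1,3,4], [1,3,5], [2,3,4], [2,4,5]

Hence C_0 ≅ Z^5, C_1 ≅ Z^10, C_2 ≅ Z^5.

∂_1: C_1 → C_0 maps an edge to its endpoints' difference, ∂[p,q] = q − p. For instance
  ∂[3,4] = [4] − [3].
As a 5×10 matrix over Z this has rank 4, with invariant factors (1,1,1,1).

∂_2: C_2 → C_1 maps a triangle to the signed sum of its edges. For instance
  ∂[1,3,4] = [3,4] − [1,4] + [1,3],
  ∂[2,4,5] = [4,5] − [2,5] + [2,4].
As a 10×5 matrix over Z this has rank 5, with invariant factors (1,1,1,1,1).

Reading off H_k = ker ∂_k / im ∂_{k+1}:

  H_1: rank ker ∂_1 − rank ∂_2 = (10 − 4) − 5 = 1, and the invariant factors of ∂_2 are all 1, so H_1 = Z.

(K is a triangulation of the Möbius band.)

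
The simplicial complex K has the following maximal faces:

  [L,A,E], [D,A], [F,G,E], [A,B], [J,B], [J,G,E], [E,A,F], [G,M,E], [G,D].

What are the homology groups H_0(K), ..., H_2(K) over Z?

H_0 ≅ Z,  H_1 ≅ Z^2,  H_2 = 0.

K has 9 vertices, 15 edges, 5 triangles.
rank ∂_0 = 0, rank ∂_1 = 8 ⇒ b_0 = 9 − 0 − 8 = 1; all invariant factors of ∂_1 are 1 so no torsion. So H_0 ≅ Z.
rank ∂_1 = 8, rank ∂_2 = 5 ⇒ b_1 = 15 − 8 − 5 = 2; all invariant factors of ∂_2 are 1 so no torsion. So H_1 ≅ Z^2.
rank ∂_2 = 5, rank ∂_3 = 0 ⇒ b_2 = 5 − 5 − 0 = 0. So H_2 ≅ 0.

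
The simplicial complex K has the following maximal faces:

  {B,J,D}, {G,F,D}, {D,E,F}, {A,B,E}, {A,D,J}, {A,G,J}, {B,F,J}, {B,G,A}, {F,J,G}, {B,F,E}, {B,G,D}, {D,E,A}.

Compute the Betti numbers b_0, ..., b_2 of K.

b_0 = 1, b_1 = 0, b_2 = 0.

Fix the vertex order A < B < D < E < F < G < J and write every simplex with vertices in increasing order. Then dim K = 2 and the simplices of K are:

  0-simplices (7): A, B, D, E, F, G, J
  1-simplices (18): AB, AD, AE, AG, AJ, BD, BE, BF, BG, BJ, DE, DF, DG, DJ, EF, FG, FJ, GJ
  2-simplices (12): ABE, ABG, ADE, ADJ, AGJ, BDG, BDJ, BEF, BFJ, DEF, DFG, FGJ

Hence C_0 ≅ Z^7, C_1 ≅ Z^18, C_2 ≅ Z^12.

Boundary ∂_1: C_1 → C_0 maps an edge to its endpoints' difference, ∂[p,q] = q − p. For instance
  ∂FG = G − F.
The 7×18 boundary matrix has rank 6 and Smith normal form diag(1,1,1,1,1,1).

Boundary ∂_2: C_2 → C_1 maps a triangle to the signed sum of its edges. For instance
  ∂FGJ = GJ − FJ + FG,
  ∂ABG = BG − AG + AB.
The 18×12 boundary matrix has rank 12 and Smith normal form diag(1,1,1,1,1,1,1,1,1,1,1,2).

Now H_k = ker ∂_k / im ∂_{k+1}, so:

  H_0: rank C_0 − rank ∂_1 = 7 − 6 = 1, and the invariant factors of ∂_1 are all 1, so H_0 ≅ Z.
  H_1: rank ker ∂_1 − rank ∂_2 = (18 − 6) − 12 = 0, and ∂_2 has invariant factor 2 > 1, so H_1 ≅ Z/2.
  H_2: rank ker ∂_2 − rank ∂_3 = (12 − 12) − 0 = 0, and there is no ∂_3, so H_2 ≅ 0.

Hence the Betti numbers are b_0 = 1, b_1 = 0, b_2 = 0.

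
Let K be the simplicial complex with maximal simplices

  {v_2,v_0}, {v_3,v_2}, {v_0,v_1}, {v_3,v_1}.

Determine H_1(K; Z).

K has 4 vertices, 4 edges.
rank ∂_1 = 3, rank ∂_2 = 0 ⇒ b_1 = 4 − 3 − 0 = 1. So H_1 = Z.

H_1 ≅ Z.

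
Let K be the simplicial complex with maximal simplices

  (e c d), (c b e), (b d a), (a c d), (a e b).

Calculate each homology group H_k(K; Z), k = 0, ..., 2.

We work with the vertex ordering a < b < c < d < e. The simplices of K, each written with vertices in increasing order, are:

  0-simplices (5): a, b, c, d, e
  1-simplices (10): ab, ac, ad, ae, bc, bd, be, cd, ce, de
  2-simplices (5): abd, abe, acd, bce, cde

so the chain groups are C_0 ≅ Z^5, C_1 ≅ Z^10, C_2 ≅ Z^5.

Boundary ∂_1: C_1 → C_0 maps an edge to its endpoints' difference, ∂[p,q] = q − p.
As a 5×10 matrix over Z this has rank 4, with invariant factors (1,1,1,1).

Boundary ∂_2: C_2 → C_1 sends each 2-simplex [p,q,r] to [q,r] − [p,r] + [p,q]. For instance
  ∂acd = cd − ad + ac,
  ∂abd = bd − ad + ab.
The resulting 10×5 matrix has rank 5, and its Smith normal form has invariant factors (1,1,1,1,1).

Reading off H_k = ker ∂_k / im ∂_{k+1}:

  H_0: rank C_0 − rank ∂_1 = 5 − 4 = 1, and the invariant factors of ∂_1 are all 1, so H_0 = Z.
  H_1: rank ker ∂_1 − rank ∂_2 = (10 − 4) − 5 = 1, and the invariant factors of ∂_2 are all 1, so H_1 = Z.
  H_2: rank ker ∂_2 − rank ∂_3 = (5 − 5) − 0 = 0, and there is no ∂_3, so H_2 = 0.

As a check, the Euler characteristic is 5 − 10 + 5 = 0, which agrees with 1 − 1 + 0 = 0.

H_0 = Z,  H_1 = Z,  H_2 = 0.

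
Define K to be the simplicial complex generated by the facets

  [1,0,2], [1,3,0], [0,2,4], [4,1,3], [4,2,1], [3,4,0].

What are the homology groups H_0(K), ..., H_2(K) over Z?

We work with the vertex ordering 0 < 1 < 2 < 3 < 4. The simplices of K, each written with vertices in increasing order, are:

  0-simplices (5): [0], [1], [2], [3], [4]
  1-simplices (9): [0,1], [0,2], [0,3], [0,4], [1,2], [1,3], [1,4], [2,4], [3,4]
  2-simplices (6): [0,1,2], [0,1,3], [0,2,4], [0,3,4], [1,2,4], [1,3,4]

Hence C_0 ≅ Z^5, C_1 ≅ Z^9, C_2 ≅ Z^6.

∂_1: C_1 → C_0 is given by ∂[p,q] = [q] − [p]. For instance
  ∂[0,4] = [4] − [0].
This gives a 5×9 integer matrix of rank 4; reducing to Smith normal form yields diagonal entries (1,1,1,1).

Boundary ∂_2: C_2 → C_1 maps a triangle to the signed sum of its edges. For instance
  ∂[0,1,2] = [1,2] − [0,2] + [0,1],
  ∂[0,2,4] = [2,4] − [0,4] + [0,2].
The resulting 9×6 matrix has rank 5, and its Smith normal form has invariant factors (1,1,1,1,1).

From H_k ≅ ker(∂_k) / im(∂_{k+1}) we obtain:

  H_0: rank C_0 − rank ∂_1 = 5 − 4 = 1, and the invariant factors of ∂_1 are all 1, so H_0 ≅ Z.
  H_1: rank ker ∂_1 − rank ∂_2 = (9 − 4) − 5 = 0, and the invariant factors of ∂_2 are all 1, so H_1 ≅ 0.
  H_2: rank ker ∂_2 − rank ∂_3 = (6 − 5) − 0 = 1, and there is no ∂_3, so H_2 ≅ Z.

H_0 ≅ Z,  H_1 = 0,  H_2 ≅ Z.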